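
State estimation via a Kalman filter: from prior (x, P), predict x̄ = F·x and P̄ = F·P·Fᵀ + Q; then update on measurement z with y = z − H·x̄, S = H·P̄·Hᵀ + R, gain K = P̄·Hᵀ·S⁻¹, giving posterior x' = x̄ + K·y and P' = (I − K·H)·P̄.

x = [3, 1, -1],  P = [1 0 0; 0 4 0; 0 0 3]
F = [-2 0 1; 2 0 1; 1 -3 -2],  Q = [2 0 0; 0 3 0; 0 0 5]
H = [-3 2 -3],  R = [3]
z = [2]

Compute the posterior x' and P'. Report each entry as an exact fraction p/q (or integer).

x' = [-3567/526, 1825/526, 2205/263]
P' = [4709/526 -351/526 -2469/263; -351/526 4035/526 1503/263; -2469/263 1503/263 3544/263]

x̄ = F·x = [-7, 5, 2]
P̄ = F·P·Fᵀ + Q = [9 -1 -8; -1 10 -4; -8 -4 54]
y = z − H·x̄ = [-23]
S = H·P̄·Hᵀ + R = [526]
K = P̄·Hᵀ·S⁻¹ = [-5/526; 35/526; -73/263]
x' = x̄ + K·y = [-3567/526, 1825/526, 2205/263]
P' = (I − K·H)·P̄ = [4709/526 -351/526 -2469/263; -351/526 4035/526 1503/263; -2469/263 1503/263 3544/263]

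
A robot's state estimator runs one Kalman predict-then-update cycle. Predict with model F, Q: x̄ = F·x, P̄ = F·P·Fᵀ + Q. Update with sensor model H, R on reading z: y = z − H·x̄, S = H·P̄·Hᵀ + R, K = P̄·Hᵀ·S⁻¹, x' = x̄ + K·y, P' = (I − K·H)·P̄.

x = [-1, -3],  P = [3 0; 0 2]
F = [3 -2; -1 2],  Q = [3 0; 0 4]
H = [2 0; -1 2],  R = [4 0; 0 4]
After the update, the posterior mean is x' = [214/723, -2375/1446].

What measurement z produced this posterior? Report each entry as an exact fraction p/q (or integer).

x̄ = F·x = [3, -5]
P̄ = F·P·Fᵀ + Q = [38 -17; -17 15]
S = H·P̄·Hᵀ + R = [156 -144; -144 170]
K = P̄·Hᵀ·S⁻¹ = [319/723 -12/241; 247/1446 203/482]
x' − x̄ = [-1955/723, 4855/1446] = K·y
y = (KᵀK)⁻¹·Kᵀ·(x' − x̄) = [-5, 10]
z = y + H·x̄ = [-5, 10] + [6, -13] = [1, -3]

z = [1, -3]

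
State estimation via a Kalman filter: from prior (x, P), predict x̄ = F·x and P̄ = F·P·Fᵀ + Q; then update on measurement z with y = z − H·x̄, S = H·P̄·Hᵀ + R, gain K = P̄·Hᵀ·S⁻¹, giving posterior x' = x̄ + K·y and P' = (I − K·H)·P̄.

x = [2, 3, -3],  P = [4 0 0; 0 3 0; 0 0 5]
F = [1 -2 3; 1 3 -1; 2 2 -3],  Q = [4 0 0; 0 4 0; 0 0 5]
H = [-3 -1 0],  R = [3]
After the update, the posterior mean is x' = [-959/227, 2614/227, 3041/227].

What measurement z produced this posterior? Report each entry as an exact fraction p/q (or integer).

x̄ = F·x = [-13, 14, 19]
P̄ = F·P·Fᵀ + Q = [65 -29 -49; -29 40 41; -49 41 78]
S = H·P̄·Hᵀ + R = [454]
K = P̄·Hᵀ·S⁻¹ = [-83/227; 47/454; 53/227]
x' − x̄ = [1992/227, -564/227, -1272/227] = K·y
y = (KᵀK)⁻¹·Kᵀ·(x' − x̄) = [-24]
z = y + H·x̄ = [-24] + [25] = [1]

z = [1]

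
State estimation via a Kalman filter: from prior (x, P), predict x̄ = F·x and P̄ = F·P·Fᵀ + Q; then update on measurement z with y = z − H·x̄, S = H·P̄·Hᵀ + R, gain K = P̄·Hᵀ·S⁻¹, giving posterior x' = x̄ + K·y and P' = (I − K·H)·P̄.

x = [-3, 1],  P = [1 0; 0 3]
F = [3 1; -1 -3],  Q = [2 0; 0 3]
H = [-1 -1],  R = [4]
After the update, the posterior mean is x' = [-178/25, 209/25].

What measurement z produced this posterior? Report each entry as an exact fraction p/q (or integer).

x̄ = F·x = [-8, 0]
P̄ = F·P·Fᵀ + Q = [14 -12; -12 31]
S = H·P̄·Hᵀ + R = [25]
K = P̄·Hᵀ·S⁻¹ = [-2/25; -19/25]
x' − x̄ = [22/25, 209/25] = K·y
y = (KᵀK)⁻¹·Kᵀ·(x' − x̄) = [-11]
z = y + H·x̄ = [-11] + [8] = [-3]

z = [-3]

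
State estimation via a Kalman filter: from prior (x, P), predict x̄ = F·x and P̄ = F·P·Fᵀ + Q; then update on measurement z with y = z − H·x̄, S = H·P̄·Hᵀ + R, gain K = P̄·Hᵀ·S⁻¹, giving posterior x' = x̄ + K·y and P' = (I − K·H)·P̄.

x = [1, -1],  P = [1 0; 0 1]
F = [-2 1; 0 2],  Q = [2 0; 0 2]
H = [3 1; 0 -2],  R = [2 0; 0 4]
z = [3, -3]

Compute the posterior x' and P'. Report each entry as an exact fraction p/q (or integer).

x' = [222/437, 533/437]
P' = [128/437 -110/437; -110/437 354/437]

x̄ = F·x = [-3, -2]
P̄ = F·P·Fᵀ + Q = [7 2; 2 6]
y = z − H·x̄ = [14, -7]
S = H·P̄·Hᵀ + R = [83 -24; -24 28]
K = P̄·Hᵀ·S⁻¹ = [137/437 55/437; 12/437 -177/437]
x' = x̄ + K·y = [222/437, 533/437]
P' = (I − K·H)·P̄ = [128/437 -110/437; -110/437 354/437]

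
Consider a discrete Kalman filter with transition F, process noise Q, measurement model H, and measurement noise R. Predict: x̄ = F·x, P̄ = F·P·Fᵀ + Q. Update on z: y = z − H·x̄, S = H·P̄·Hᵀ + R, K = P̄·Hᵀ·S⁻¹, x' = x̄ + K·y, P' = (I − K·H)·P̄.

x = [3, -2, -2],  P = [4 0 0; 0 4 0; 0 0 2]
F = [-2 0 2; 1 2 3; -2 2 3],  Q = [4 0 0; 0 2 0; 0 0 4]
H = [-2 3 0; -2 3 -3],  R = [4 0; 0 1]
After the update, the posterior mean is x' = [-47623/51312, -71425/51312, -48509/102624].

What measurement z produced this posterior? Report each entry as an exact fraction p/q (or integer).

z = [-2, -1]

x̄ = F·x = [-10, -7, -16]
P̄ = F·P·Fᵀ + Q = [28 4 28; 4 40 26; 28 26 54]
S = H·P̄·Hᵀ + R = [428 358; 358 779]
K = P̄·Hᵀ·S⁻¹ = [2887/51312 -4879/25656; 18769/51312 -3193/25656; 33629/102624 -16949/51312]
x' − x̄ = [465497/51312, 287759/51312, 1593475/102624] = K·y
y = (KᵀK)⁻¹·Kᵀ·(x' − x̄) = [-1, -48]
z = y + H·x̄ = [-1, -48] + [-1, 47] = [-2, -1]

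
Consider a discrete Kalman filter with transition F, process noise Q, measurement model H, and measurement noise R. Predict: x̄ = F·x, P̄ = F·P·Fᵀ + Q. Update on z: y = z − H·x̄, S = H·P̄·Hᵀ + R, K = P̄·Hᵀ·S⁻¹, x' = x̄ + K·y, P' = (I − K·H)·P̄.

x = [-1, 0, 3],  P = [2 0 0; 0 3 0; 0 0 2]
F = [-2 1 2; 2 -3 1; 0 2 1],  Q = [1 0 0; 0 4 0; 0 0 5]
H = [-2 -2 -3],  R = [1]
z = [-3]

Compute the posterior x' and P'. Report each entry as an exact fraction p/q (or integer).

x' = [18/5, 1/5, -3/2]
P' = [179/15 -217/15 7/4; -217/15 611/15 -35/2; 7/4 -35/2 169/16]

x̄ = F·x = [8, 1, 3]
P̄ = F·P·Fᵀ + Q = [20 -13 10; -13 41 -16; 10 -16 19]
y = z − H·x̄ = [24]
S = H·P̄·Hᵀ + R = [240]
K = P̄·Hᵀ·S⁻¹ = [-11/60; -1/30; -3/16]
x' = x̄ + K·y = [18/5, 1/5, -3/2]
P' = (I − K·H)·P̄ = [179/15 -217/15 7/4; -217/15 611/15 -35/2; 7/4 -35/2 169/16]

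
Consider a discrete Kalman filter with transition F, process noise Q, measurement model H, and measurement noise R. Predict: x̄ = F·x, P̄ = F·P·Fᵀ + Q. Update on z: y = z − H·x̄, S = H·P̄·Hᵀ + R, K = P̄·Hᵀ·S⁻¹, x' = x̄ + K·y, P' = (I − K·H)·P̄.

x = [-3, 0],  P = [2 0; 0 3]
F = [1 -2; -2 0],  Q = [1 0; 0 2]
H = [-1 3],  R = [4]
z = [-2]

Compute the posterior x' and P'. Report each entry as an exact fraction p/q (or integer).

x̄ = F·x = [-3, 6]
P̄ = F·P·Fᵀ + Q = [15 -4; -4 10]
y = z − H·x̄ = [-23]
S = H·P̄·Hᵀ + R = [133]
K = P̄·Hᵀ·S⁻¹ = [-27/133; 34/133]
x' = x̄ + K·y = [222/133, 16/133]
P' = (I − K·H)·P̄ = [1266/133 386/133; 386/133 174/133]

x' = [222/133, 16/133]
P' = [1266/133 386/133; 386/133 174/133]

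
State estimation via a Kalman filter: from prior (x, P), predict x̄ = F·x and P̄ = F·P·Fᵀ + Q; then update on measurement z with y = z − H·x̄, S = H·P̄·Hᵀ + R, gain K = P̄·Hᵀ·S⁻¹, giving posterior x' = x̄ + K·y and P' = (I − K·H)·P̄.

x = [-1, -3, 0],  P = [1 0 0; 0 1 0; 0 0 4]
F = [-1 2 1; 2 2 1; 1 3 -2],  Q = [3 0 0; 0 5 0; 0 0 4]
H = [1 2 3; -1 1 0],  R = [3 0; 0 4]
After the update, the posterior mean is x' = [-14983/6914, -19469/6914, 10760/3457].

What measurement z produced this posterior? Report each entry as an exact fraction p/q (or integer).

x̄ = F·x = [-5, -8, -10]
P̄ = F·P·Fᵀ + Q = [12 6 -3; 6 17 0; -3 0 30]
S = H·P̄·Hᵀ + R = [359 25; 25 21]
K = P̄·Hᵀ·S⁻¹ = [465/6914 -2529/6914; 565/6914 2949/6914; 876/3457 -549/3457]
x' − x̄ = [19587/6914, 35843/6914, 45330/3457] = K·y
y = (KᵀK)⁻¹·Kᵀ·(x' − x̄) = [53, 2]
z = y + H·x̄ = [53, 2] + [-51, -3] = [2, -1]

z = [2, -1]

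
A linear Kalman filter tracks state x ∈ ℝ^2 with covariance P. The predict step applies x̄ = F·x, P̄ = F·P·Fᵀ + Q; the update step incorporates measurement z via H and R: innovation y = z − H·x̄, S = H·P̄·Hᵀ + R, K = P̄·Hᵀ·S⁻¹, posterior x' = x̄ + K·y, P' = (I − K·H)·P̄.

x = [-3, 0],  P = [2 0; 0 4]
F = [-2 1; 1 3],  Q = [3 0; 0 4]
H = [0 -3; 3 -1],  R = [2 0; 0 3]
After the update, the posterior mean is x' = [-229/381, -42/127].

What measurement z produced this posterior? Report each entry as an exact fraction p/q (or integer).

x̄ = F·x = [6, -3]
P̄ = F·P·Fᵀ + Q = [15 8; 8 42]
S = H·P̄·Hᵀ + R = [380 54; 54 132]
K = P̄·Hᵀ·S⁻¹ = [-861/7874 3839/11811; -1305/3937 -3/3937]
x' − x̄ = [-2515/381, 339/127] = K·y
y = (KᵀK)⁻¹·Kᵀ·(x' − x̄) = [-8, -23]
z = y + H·x̄ = [-8, -23] + [9, 21] = [1, -2]

z = [1, -2]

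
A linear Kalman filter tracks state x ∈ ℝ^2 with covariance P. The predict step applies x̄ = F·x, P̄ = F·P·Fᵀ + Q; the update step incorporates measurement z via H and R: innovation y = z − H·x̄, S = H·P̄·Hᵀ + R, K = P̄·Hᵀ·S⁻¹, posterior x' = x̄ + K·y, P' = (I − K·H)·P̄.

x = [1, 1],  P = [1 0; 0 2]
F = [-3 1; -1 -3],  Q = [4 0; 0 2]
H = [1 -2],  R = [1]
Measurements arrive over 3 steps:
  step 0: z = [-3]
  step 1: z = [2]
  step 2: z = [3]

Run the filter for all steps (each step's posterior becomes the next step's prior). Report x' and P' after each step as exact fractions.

step 0: x' = [-59/16, -43/112], P' = [177/16 87/16; 87/16 327/112]
step 1: x' = [3639/364, 2915/728], P' = [411/13 2939/182; 2939/182 3091/364]
step 2: x' = [-15984863/1195698, -9824279/1195698], P' = [20793053/597849 10647473/597849; 10647473/597849 5598035/597849]

step 0: x̄ = F·x = [-2, -4]
step 0: P̄ = F·P·Fᵀ + Q = [15 -3; -3 21]
step 0: y = z − H·x̄ = [-9]
step 0: S = H·P̄·Hᵀ + R = [112]
step 0: K = P̄·Hᵀ·S⁻¹ = [3/16; -45/112]
step 0: x' = x̄ + K·y = [-59/16, -43/112]
step 0: P' = (I − K·H)·P̄ = [177/16 87/16; 87/16 327/112]
step 1: x̄ = F·x = [299/28, 271/56]
step 1: P̄ = F·P·Fᵀ + Q = [517/7 951/14; 951/14 2015/28]
step 1: y = z − H·x̄ = [1]
step 1: S = H·P̄·Hᵀ + R = [91]
step 1: K = P̄·Hᵀ·S⁻¹ = [-62/91; -76/91]
step 1: x' = x̄ + K·y = [3639/364, 2915/728]
step 1: P' = (I − K·H)·P̄ = [411/13 2939/182; 2939/182 3091/364]
step 2: x̄ = F·x = [-18919/728, -2289/104]
step 2: P̄ = F·P·Fᵀ + Q = [72851/364 10325/52; 10325/52 75323/364]
step 2: y = z − H·x̄ = [-10943/728]
step 2: S = H·P̄·Hᵀ + R = [12201/52]
step 2: K = P̄·Hᵀ·S⁻¹ = [-71699/85407; -78371/85407]
step 2: x' = x̄ + K·y = [-15984863/1195698, -9824279/1195698]
step 2: P' = (I − K·H)·P̄ = [20793053/597849 10647473/597849; 10647473/597849 5598035/597849]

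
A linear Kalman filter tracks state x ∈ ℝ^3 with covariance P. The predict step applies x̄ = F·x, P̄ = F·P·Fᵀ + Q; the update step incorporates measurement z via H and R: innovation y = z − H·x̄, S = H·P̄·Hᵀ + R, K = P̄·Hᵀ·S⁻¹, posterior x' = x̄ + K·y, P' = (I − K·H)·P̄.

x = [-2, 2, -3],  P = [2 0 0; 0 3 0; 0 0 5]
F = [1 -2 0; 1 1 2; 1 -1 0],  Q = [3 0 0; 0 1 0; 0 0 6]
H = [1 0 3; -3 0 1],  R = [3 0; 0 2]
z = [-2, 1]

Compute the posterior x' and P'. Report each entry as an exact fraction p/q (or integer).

x' = [-7253/12982, -93095/12982, -7059/12982]
P' = [2685/12982 -735/12982 417/12982; -735/12982 324171/12982 321/12982; 417/12982 321/12982 3633/12982]

x̄ = F·x = [-6, -6, -4]
P̄ = F·P·Fᵀ + Q = [17 -4 8; -4 26 -1; 8 -1 11]
y = z − H·x̄ = [16, -13]
S = H·P̄·Hᵀ + R = [167 -82; -82 118]
K = P̄·Hᵀ·S⁻¹ = [656/6491 -3819/12982; 38/6491 1263/12982; 1886/6491 1191/12982]
x' = x̄ + K·y = [-7253/12982, -93095/12982, -7059/12982]
P' = (I − K·H)·P̄ = [2685/12982 -735/12982 417/12982; -735/12982 324171/12982 321/12982; 417/12982 321/12982 3633/12982]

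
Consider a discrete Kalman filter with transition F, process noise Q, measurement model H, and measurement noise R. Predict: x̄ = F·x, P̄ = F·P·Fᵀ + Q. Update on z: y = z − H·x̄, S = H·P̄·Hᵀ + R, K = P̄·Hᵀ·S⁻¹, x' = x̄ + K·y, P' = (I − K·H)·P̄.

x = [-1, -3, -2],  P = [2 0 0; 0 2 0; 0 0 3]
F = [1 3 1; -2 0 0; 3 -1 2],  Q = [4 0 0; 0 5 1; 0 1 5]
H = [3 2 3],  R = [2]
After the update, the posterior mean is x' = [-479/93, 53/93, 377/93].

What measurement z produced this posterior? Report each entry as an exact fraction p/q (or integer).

x̄ = F·x = [-12, 2, -4]
P̄ = F·P·Fᵀ + Q = [27 -4 6; -4 13 -11; 6 -11 37]
S = H·P̄·Hᵀ + R = [558]
K = P̄·Hᵀ·S⁻¹ = [91/558; -19/558; 107/558]
x' − x̄ = [637/93, -133/93, 749/93] = K·y
y = (KᵀK)⁻¹·Kᵀ·(x' − x̄) = [42]
z = y + H·x̄ = [42] + [-44] = [-2]

z = [-2]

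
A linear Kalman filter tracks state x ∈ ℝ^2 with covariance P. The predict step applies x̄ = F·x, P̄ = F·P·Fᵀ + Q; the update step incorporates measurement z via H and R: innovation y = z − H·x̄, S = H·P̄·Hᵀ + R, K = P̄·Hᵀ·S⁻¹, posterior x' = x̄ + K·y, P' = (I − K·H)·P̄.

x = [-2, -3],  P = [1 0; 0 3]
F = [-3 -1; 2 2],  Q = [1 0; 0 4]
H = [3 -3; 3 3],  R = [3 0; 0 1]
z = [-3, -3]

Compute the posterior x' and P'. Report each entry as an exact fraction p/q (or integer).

x̄ = F·x = [9, -10]
P̄ = F·P·Fᵀ + Q = [13 -12; -12 20]
y = z − H·x̄ = [-60, 0]
S = H·P̄·Hᵀ + R = [516 -63; -63 82]
K = P̄·Hᵀ·S⁻¹ = [2113/12781 2091/12781; -2120/12781 2112/12781]
x' = x̄ + K·y = [-11751/12781, -610/12781]
P' = (I − K·H)·P̄ = [1405/12781 -708/12781; -708/12781 1412/12781]

x' = [-11751/12781, -610/12781]
P' = [1405/12781 -708/12781; -708/12781 1412/12781]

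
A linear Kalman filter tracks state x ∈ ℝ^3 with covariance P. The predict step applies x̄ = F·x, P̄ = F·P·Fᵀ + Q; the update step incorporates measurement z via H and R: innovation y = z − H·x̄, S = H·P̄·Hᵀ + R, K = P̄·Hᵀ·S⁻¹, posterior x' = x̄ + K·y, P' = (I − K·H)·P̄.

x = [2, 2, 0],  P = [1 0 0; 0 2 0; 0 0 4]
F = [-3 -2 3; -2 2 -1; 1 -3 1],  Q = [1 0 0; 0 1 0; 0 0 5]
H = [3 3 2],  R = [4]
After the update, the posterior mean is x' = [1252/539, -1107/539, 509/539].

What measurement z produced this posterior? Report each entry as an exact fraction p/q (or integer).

x̄ = F·x = [-10, 0, -4]
P̄ = F·P·Fᵀ + Q = [54 -14 21; -14 17 -18; 21 -18 28]
S = H·P̄·Hᵀ + R = [539]
K = P̄·Hᵀ·S⁻¹ = [162/539; -27/539; 65/539]
x' − x̄ = [6642/539, -1107/539, 2665/539] = K·y
y = (KᵀK)⁻¹·Kᵀ·(x' − x̄) = [41]
z = y + H·x̄ = [41] + [-38] = [3]

z = [3]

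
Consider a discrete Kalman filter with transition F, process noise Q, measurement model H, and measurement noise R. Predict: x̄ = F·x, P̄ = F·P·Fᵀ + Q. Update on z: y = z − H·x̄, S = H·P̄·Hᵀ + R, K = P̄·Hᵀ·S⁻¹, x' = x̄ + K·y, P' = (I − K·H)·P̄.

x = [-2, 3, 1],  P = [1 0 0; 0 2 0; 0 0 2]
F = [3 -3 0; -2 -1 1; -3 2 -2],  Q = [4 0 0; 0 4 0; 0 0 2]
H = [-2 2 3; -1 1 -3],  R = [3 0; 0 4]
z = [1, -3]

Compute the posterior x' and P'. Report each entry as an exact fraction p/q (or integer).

x' = [-31176/16975, -7583/3395, 12388/16975]
P' = [101349/16975 19107/3395 88/16975; 19107/3395 4098/679 -571/3395; 88/16975 -571/3395 3881/16975]

x̄ = F·x = [-15, 2, 10]
P̄ = F·P·Fᵀ + Q = [31 0 -21; 0 12 -2; -21 -2 27]
y = z − H·x̄ = [-63, 10]
S = H·P̄·Hᵀ + R = [646 -214; -214 176]
K = P̄·Hᵀ·S⁻¹ = [-3788/16975 -3039/33950; 351/3395 774/3395; 1919/16975 -7293/33950]
x' = x̄ + K·y = [-31176/16975, -7583/3395, 12388/16975]
P' = (I − K·H)·P̄ = [101349/16975 19107/3395 88/16975; 19107/3395 4098/679 -571/3395; 88/16975 -571/3395 3881/16975]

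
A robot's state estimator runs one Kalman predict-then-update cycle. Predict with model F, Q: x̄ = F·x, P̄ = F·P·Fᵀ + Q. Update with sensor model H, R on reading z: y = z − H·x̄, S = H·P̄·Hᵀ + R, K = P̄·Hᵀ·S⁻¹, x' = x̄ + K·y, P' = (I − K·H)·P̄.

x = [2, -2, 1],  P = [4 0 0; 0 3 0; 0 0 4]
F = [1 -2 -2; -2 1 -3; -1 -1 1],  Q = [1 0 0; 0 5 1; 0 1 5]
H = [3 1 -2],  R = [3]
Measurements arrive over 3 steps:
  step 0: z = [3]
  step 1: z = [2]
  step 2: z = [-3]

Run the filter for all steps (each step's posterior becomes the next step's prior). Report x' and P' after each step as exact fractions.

step 0: x' = [1281/290, -1254/145, 117/145], P' = [4499/580 -3271/290 824/145; -3271/290 6099/145 558/145; 824/145 558/145 1536/145]
step 1: x' = [11254462/1070151, -23673422/1070151, 3950192/1070151], P' = [65578160/1070151 -128739301/1070151 33454405/1070151; -128739301/1070151 270031187/1070151 -58219082/1070151; 33454405/1070151 -58219082/1070151 20995736/1070151]
step 2: x' = [13374351611/1863140438, -16900419428/931570219, 2929502828/931570219], P' = [554385877703/1863140438 -561751662264/931570219 133982202564/931570219; -561751662264/931570219 1153717448378/931570219 -264932668412/931570219; 133982202564/931570219 -264932668412/931570219 68225431910/931570219]

step 0: x̄ = F·x = [4, -9, 1]
step 0: P̄ = F·P·Fᵀ + Q = [33 10 -6; 10 60 -6; -6 -6 16]
step 0: y = z − H·x̄ = [2]
step 0: S = H·P̄·Hᵀ + R = [580]
step 0: K = P̄·Hᵀ·S⁻¹ = [121/580; 51/290; -14/145]
step 0: x' = x̄ + K·y = [1281/290, -1254/145, 117/145]
step 0: P' = (I − K·H)·P̄ = [4499/580 -3271/290 824/145; -3271/290 6099/145 558/145; 824/145 558/145 1536/145]
step 1: x̄ = F·x = [201/10, -2886/145, 1461/290]
step 1: P̄ = F·P·Fᵀ + Q = [5451/20 -357/5 1219/20; -357/5 38229/145 -6892/145; 1219/20 -6892/145 13799/580]
step 1: y = z − H·x̄ = [-8213/290]
step 1: S = H·P̄·Hᵀ + R = [1070151/580]
step 1: K = P̄·Hᵀ·S⁻¹ = [362123/1070151; 83816/1070151; 50887/1070151]
step 1: x' = x̄ + K·y = [11254462/1070151, -23673422/1070151, 3950192/1070151]
step 1: P' = (I − K·H)·P̄ = [65578160/1070151 -128739301/1070151 33454405/1070151; -128739301/1070151 270031187/1070151 -58219082/1070151; 33454405/1070151 -58219082/1070151 20995736/1070151]
step 2: x̄ = F·x = [50700922/1070151, -58032922/1070151, 5456384/356717]
step 2: P̄ = F·P·Fᵀ + Q = [1146142931/1070151 -1388362706/1070151 134705552/356717; -1388362706/1070151 1992380762/1070151 -176317716/356717; 134705552/356717 -176317716/356717 51335530/356717]
step 2: y = z − H·x̄ = [-64541993/1070151]
step 2: S = H·P̄·Hᵀ + R = [1863140438/1070151]
step 2: K = P̄·Hᵀ·S⁻¹ = [1241832775/1863140438; -557400530/931570219; 187691820/931570219]
step 2: x' = x̄ + K·y = [13374351611/1863140438, -16900419428/931570219, 2929502828/931570219]
step 2: P' = (I − K·H)·P̄ = [554385877703/1863140438 -561751662264/931570219 133982202564/931570219; -561751662264/931570219 1153717448378/931570219 -264932668412/931570219; 133982202564/931570219 -264932668412/931570219 68225431910/931570219]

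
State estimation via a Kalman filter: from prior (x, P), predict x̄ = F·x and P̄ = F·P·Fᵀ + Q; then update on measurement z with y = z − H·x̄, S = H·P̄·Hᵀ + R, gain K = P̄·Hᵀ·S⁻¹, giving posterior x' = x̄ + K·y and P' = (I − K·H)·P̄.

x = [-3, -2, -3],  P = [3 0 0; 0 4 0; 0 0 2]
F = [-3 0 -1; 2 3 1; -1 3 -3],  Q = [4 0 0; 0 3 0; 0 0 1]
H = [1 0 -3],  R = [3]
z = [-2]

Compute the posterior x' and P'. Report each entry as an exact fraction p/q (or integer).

x' = [464/39, -1847/117, 181/39]
P' = [425/13 -872/39 142/13; -872/39 4085/117 -283/39; 142/13 -283/39 207/52]

x̄ = F·x = [12, -15, 6]
P̄ = F·P·Fᵀ + Q = [33 -20 15; -20 53 24; 15 24 58]
y = z − H·x̄ = [4]
S = H·P̄·Hᵀ + R = [468]
K = P̄·Hᵀ·S⁻¹ = [-1/39; -23/117; -53/156]
x' = x̄ + K·y = [464/39, -1847/117, 181/39]
P' = (I − K·H)·P̄ = [425/13 -872/39 142/13; -872/39 4085/117 -283/39; 142/13 -283/39 207/52]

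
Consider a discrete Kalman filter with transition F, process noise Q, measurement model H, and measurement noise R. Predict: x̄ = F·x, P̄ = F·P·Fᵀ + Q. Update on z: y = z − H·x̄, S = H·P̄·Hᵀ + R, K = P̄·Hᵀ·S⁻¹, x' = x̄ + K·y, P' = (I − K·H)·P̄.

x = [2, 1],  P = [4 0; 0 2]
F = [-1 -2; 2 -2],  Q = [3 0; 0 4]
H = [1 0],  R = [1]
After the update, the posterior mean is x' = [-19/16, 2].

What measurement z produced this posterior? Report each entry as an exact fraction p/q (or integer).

x̄ = F·x = [-4, 2]
P̄ = F·P·Fᵀ + Q = [15 0; 0 28]
S = H·P̄·Hᵀ + R = [16]
K = P̄·Hᵀ·S⁻¹ = [15/16; 0]
x' − x̄ = [45/16, 0] = K·y
y = (KᵀK)⁻¹·Kᵀ·(x' − x̄) = [3]
z = y + H·x̄ = [3] + [-4] = [-1]

z = [-1]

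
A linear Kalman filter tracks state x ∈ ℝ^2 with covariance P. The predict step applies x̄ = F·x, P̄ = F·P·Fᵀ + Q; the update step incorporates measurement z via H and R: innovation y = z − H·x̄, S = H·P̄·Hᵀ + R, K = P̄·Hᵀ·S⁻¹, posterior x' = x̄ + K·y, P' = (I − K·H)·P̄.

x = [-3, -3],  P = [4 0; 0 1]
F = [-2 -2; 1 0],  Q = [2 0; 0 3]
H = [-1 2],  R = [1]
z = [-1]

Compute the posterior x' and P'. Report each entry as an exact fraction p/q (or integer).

x̄ = F·x = [12, -3]
P̄ = F·P·Fᵀ + Q = [22 -8; -8 7]
y = z − H·x̄ = [17]
S = H·P̄·Hᵀ + R = [83]
K = P̄·Hᵀ·S⁻¹ = [-38/83; 22/83]
x' = x̄ + K·y = [350/83, 125/83]
P' = (I − K·H)·P̄ = [382/83 172/83; 172/83 97/83]

x' = [350/83, 125/83]
P' = [382/83 172/83; 172/83 97/83]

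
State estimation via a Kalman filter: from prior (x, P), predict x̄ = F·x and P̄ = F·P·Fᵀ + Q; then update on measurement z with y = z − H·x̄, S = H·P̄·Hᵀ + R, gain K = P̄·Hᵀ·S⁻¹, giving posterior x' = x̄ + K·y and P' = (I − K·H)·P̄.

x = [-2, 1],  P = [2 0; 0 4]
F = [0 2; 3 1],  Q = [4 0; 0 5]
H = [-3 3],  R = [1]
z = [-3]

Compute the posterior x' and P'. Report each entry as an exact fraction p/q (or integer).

x' = [-11/35, -187/140]
P' = [538/35 1073/70; 1073/70 4311/280]

x̄ = F·x = [2, -5]
P̄ = F·P·Fᵀ + Q = [20 8; 8 27]
y = z − H·x̄ = [18]
S = H·P̄·Hᵀ + R = [280]
K = P̄·Hᵀ·S⁻¹ = [-9/70; 57/280]
x' = x̄ + K·y = [-11/35, -187/140]
P' = (I − K·H)·P̄ = [538/35 1073/70; 1073/70 4311/280]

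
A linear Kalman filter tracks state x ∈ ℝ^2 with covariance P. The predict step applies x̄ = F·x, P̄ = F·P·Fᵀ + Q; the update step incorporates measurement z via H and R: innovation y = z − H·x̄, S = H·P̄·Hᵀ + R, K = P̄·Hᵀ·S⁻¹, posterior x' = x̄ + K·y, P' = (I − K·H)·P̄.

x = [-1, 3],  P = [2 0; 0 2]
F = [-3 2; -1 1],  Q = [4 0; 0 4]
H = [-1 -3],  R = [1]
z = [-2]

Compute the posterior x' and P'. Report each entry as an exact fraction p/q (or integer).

x̄ = F·x = [9, 4]
P̄ = F·P·Fᵀ + Q = [30 10; 10 8]
y = z − H·x̄ = [19]
S = H·P̄·Hᵀ + R = [163]
K = P̄·Hᵀ·S⁻¹ = [-60/163; -34/163]
x' = x̄ + K·y = [327/163, 6/163]
P' = (I − K·H)·P̄ = [1290/163 -410/163; -410/163 148/163]

x' = [327/163, 6/163]
P' = [1290/163 -410/163; -410/163 148/163]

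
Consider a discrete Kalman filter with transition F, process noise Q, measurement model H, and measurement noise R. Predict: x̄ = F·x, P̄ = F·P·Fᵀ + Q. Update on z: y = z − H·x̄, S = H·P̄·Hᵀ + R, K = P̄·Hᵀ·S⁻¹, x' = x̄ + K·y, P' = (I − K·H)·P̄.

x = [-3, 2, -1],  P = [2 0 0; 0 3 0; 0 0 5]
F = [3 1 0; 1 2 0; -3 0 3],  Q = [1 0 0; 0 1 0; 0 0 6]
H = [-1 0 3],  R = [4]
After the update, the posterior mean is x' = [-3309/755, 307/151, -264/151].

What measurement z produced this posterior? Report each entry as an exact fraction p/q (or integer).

x̄ = F·x = [-7, 1, 6]
P̄ = F·P·Fᵀ + Q = [22 12 -18; 12 15 -6; -18 -6 69]
S = H·P̄·Hᵀ + R = [755]
K = P̄·Hᵀ·S⁻¹ = [-76/755; -6/151; 45/151]
x' − x̄ = [1976/755, 156/151, -1170/151] = K·y
y = (KᵀK)⁻¹·Kᵀ·(x' − x̄) = [-26]
z = y + H·x̄ = [-26] + [25] = [-1]

z = [-1]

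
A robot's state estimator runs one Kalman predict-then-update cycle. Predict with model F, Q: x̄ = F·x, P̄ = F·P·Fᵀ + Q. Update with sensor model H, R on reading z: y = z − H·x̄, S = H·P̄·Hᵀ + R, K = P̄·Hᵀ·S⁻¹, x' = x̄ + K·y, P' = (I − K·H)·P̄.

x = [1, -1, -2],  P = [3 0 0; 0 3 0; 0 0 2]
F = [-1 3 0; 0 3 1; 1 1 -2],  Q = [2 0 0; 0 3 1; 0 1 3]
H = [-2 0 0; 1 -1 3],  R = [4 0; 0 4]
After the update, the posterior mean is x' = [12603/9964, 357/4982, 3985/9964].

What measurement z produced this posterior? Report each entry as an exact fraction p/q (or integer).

z = [-3, 2]

x̄ = F·x = [-4, -5, 4]
P̄ = F·P·Fᵀ + Q = [32 27 6; 27 32 6; 6 6 17]
S = H·P̄·Hᵀ + R = [132 -46; -46 167]
K = P̄·Hᵀ·S⁻¹ = [-4815/9964 23/4982; -2105/4982 -96/2491; 171/9964 1545/4982]
x' − x̄ = [52459/9964, 25267/4982, -35871/9964] = K·y
y = (KᵀK)⁻¹·Kᵀ·(x' − x̄) = [-11, -11]
z = y + H·x̄ = [-11, -11] + [8, 13] = [-3, 2]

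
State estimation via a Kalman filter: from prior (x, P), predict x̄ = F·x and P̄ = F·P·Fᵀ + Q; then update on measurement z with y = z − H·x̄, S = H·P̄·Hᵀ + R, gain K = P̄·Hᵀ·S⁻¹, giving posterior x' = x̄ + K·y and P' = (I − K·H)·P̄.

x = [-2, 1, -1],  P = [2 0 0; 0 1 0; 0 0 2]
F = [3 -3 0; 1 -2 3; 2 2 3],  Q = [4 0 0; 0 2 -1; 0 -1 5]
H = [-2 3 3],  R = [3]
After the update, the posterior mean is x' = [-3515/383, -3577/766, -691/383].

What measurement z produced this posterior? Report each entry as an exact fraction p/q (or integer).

x̄ = F·x = [-9, -7, -5]
P̄ = F·P·Fᵀ + Q = [31 12 6; 12 26 17; 6 17 35]
S = H·P̄·Hᵀ + R = [766]
K = P̄·Hᵀ·S⁻¹ = [-4/383; 105/766; 72/383]
x' − x̄ = [-68/383, 1785/766, 1224/383] = K·y
y = (KᵀK)⁻¹·Kᵀ·(x' − x̄) = [17]
z = y + H·x̄ = [17] + [-18] = [-1]

z = [-1]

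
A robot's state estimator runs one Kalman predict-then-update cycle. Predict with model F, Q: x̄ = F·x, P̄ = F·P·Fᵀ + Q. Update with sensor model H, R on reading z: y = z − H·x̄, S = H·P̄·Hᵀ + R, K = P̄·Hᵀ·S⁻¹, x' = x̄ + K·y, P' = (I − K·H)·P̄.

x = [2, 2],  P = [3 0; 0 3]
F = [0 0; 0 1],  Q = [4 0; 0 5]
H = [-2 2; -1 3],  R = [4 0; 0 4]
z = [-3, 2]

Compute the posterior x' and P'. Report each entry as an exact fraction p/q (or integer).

x̄ = F·x = [0, 2]
P̄ = F·P·Fᵀ + Q = [4 0; 0 8]
y = z − H·x̄ = [-7, -4]
S = H·P̄·Hᵀ + R = [52 56; 56 80]
K = P̄·Hᵀ·S⁻¹ = [-13/32 15/64; -1/16 11/32]
x' = x̄ + K·y = [61/32, 17/16]
P' = (I − K·H)·P̄ = [27/16 7/8; 7/8 3/4]

x' = [61/32, 17/16]
P' = [27/16 7/8; 7/8 3/4]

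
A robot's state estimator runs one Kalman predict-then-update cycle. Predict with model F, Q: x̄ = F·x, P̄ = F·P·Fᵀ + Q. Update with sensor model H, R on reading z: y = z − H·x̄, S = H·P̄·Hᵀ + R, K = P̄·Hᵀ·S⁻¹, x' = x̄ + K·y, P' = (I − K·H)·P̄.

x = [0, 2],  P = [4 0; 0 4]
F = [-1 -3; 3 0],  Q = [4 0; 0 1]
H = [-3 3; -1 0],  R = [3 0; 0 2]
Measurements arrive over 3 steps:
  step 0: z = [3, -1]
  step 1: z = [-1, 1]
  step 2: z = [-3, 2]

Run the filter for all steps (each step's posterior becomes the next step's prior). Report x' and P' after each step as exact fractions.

step 0: x' = [298/641, 3675/2564], P' = [1124/641 1110/641; 1110/641 5231/2564]
step 1: x' = [-1255601/1317781, -1658149/1317781], P' = [1200064/1317781 1058145/1317781; 1058145/1317781 2679773/2635562]
step 2: x' = [-166802478/350631989, -480207297/350631989], P' = [319162091/350631989 562319115/701263978; 562319115/701263978 1421794349/1402527956]

step 0: x̄ = F·x = [-6, 0]
step 0: P̄ = F·P·Fᵀ + Q = [44 -12; -12 37]
step 0: y = z − H·x̄ = [-15, -7]
step 0: S = H·P̄·Hᵀ + R = [948 168; 168 46]
step 0: K = P̄·Hᵀ·S⁻¹ = [-14/641 -562/641; 791/2564 -555/641]
step 0: x' = x̄ + K·y = [298/641, 3675/2564]
step 0: P' = (I − K·H)·P̄ = [1124/641 1110/641; 1110/641 5231/2564]
step 1: x̄ = F·x = [-12217/2564, 894/641]
step 1: P̄ = F·P·Fᵀ + Q = [88471/2564 -13362/641; -13362/641 10757/641]
step 1: y = z − H·x̄ = [-49943/2564, -9653/2564]
step 1: S = H·P̄·Hᵀ + R = [2153247/2564 425757/2564; 425757/2564 93599/2564]
step 1: K = P̄·Hᵀ·S⁻¹ = [-141919/1317781 -600032/1317781; 563483/2635562 -1058145/2635562]
step 1: x' = x̄ + K·y = [-1255601/1317781, -1658149/1317781]
step 1: P' = (I − K·H)·P̄ = [1200064/1317781 1058145/1317781; 1058145/1317781 2679773/2635562]
step 2: x̄ = F·x = [6230048/1317781, -3766803/1317781]
step 2: P̄ = F·P·Fᵀ + Q = [49758073/2635562 -13123497/1317781; -13123497/1317781 12118357/1317781]
step 2: y = z − H·x̄ = [26037210/1317781, 8865610/1317781]
step 2: S = H·P̄·Hᵀ + R = [1146305661/2635562 228015201/2635562; 228015201/2635562 55029197/2635562]
step 2: K = P̄·Hᵀ·S⁻¹ = [-76005067/701263978 -319162091/701263978; 297156119/1402527956 -562319115/1402527956]
step 2: x' = x̄ + K·y = [-166802478/350631989, -480207297/350631989]
step 2: P' = (I − K·H)·P̄ = [319162091/350631989 562319115/701263978; 562319115/701263978 1421794349/1402527956]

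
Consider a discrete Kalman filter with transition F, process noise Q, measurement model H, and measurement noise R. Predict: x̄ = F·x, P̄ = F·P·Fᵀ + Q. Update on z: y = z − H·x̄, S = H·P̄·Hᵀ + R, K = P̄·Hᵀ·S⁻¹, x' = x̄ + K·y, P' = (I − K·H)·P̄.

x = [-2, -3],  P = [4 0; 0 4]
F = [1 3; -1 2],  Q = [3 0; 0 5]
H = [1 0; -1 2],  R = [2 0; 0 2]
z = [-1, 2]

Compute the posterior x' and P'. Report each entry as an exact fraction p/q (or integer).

x' = [-2105/1458, 413/1458]
P' = [1393/729 695/729; 695/729 700/729]

x̄ = F·x = [-11, -4]
P̄ = F·P·Fᵀ + Q = [43 20; 20 25]
y = z − H·x̄ = [10, -1]
S = H·P̄·Hᵀ + R = [45 -3; -3 65]
K = P̄·Hᵀ·S⁻¹ = [1393/1458 -1/486; 695/1458 235/486]
x' = x̄ + K·y = [-2105/1458, 413/1458]
P' = (I − K·H)·P̄ = [1393/729 695/729; 695/729 700/729]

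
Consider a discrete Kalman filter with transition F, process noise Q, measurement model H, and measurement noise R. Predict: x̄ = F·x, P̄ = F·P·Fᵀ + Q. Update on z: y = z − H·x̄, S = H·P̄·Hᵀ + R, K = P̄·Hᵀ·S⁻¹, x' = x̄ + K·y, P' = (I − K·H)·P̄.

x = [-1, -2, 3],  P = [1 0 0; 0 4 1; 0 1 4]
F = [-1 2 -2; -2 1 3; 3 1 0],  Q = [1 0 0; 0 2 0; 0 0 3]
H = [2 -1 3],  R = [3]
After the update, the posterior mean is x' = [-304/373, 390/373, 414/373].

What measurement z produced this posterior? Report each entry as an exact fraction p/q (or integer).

z = [1]

x̄ = F·x = [-9, 9, -5]
P̄ = F·P·Fᵀ + Q = [26 -10 3; -10 52 1; 3 1 16]
S = H·P̄·Hᵀ + R = [373]
K = P̄·Hᵀ·S⁻¹ = [71/373; -69/373; 53/373]
x' − x̄ = [3053/373, -2967/373, 2279/373] = K·y
y = (KᵀK)⁻¹·Kᵀ·(x' − x̄) = [43]
z = y + H·x̄ = [43] + [-42] = [1]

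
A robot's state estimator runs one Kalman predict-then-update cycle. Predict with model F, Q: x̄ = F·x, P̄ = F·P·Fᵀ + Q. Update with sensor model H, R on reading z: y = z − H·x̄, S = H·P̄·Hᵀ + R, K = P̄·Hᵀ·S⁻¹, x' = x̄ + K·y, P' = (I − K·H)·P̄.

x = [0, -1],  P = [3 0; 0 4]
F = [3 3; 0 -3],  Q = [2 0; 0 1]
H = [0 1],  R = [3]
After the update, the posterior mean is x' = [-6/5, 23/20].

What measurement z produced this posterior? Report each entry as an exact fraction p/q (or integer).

z = [1]

x̄ = F·x = [-3, 3]
P̄ = F·P·Fᵀ + Q = [65 -36; -36 37]
S = H·P̄·Hᵀ + R = [40]
K = P̄·Hᵀ·S⁻¹ = [-9/10; 37/40]
x' − x̄ = [9/5, -37/20] = K·y
y = (KᵀK)⁻¹·Kᵀ·(x' − x̄) = [-2]
z = y + H·x̄ = [-2] + [3] = [1]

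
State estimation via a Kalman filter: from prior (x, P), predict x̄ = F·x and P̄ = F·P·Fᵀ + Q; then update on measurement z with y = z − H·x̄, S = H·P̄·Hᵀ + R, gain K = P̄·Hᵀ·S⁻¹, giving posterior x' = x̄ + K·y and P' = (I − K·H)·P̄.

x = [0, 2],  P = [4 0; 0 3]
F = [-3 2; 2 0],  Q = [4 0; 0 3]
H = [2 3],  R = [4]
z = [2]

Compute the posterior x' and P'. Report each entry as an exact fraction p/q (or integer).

x' = [188/95, -54/95]
P' = [3916/95 -2568/95; -2568/95 1724/95]

x̄ = F·x = [4, 0]
P̄ = F·P·Fᵀ + Q = [52 -24; -24 19]
y = z − H·x̄ = [-6]
S = H·P̄·Hᵀ + R = [95]
K = P̄·Hᵀ·S⁻¹ = [32/95; 9/95]
x' = x̄ + K·y = [188/95, -54/95]
P' = (I − K·H)·P̄ = [3916/95 -2568/95; -2568/95 1724/95]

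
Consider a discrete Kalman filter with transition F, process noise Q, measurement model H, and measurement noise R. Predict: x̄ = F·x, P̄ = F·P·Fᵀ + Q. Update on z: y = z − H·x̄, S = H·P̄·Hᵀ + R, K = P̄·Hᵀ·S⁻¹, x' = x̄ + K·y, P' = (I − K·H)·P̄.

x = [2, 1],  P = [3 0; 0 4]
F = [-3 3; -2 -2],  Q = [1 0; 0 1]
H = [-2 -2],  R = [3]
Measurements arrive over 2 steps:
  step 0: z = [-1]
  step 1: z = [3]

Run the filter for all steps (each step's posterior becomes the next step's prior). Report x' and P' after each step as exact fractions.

step 0: x̄ = F·x = [-3, -6]
step 0: P̄ = F·P·Fᵀ + Q = [64 -6; -6 29]
step 0: y = z − H·x̄ = [-19]
step 0: S = H·P̄·Hᵀ + R = [327]
step 0: K = P̄·Hᵀ·S⁻¹ = [-116/327; -46/327]
step 0: x' = x̄ + K·y = [1223/327, -1088/327]
step 0: P' = (I − K·H)·P̄ = [7472/327 -7298/327; -7298/327 7367/327]
step 1: x̄ = F·x = [-2311/109, -90/109]
step 1: P̄ = F·P·Fᵀ + Q = [88414/109 210/109; 210/109 433/109]
step 1: y = z − H·x̄ = [-4475/109]
step 1: S = H·P̄·Hᵀ + R = [357395/109]
step 1: K = P̄·Hᵀ·S⁻¹ = [-177248/357395; -1286/357395]
step 1: x' = x̄ + K·y = [-60101/71479, -48460/71479]
step 1: P' = (I − K·H)·P̄ = [1668514/357395 -1402642/357395; -1402642/357395 1404571/357395]

step 0: x' = [1223/327, -1088/327], P' = [7472/327 -7298/327; -7298/327 7367/327]
step 1: x' = [-60101/71479, -48460/71479], P' = [1668514/357395 -1402642/357395; -1402642/357395 1404571/357395]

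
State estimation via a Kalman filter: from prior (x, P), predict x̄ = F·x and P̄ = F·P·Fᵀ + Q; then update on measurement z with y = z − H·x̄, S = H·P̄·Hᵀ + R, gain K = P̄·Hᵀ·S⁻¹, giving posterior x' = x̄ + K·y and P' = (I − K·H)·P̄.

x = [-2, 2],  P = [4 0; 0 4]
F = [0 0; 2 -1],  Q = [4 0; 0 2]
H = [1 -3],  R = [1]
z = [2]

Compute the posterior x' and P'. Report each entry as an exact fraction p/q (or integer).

x̄ = F·x = [0, -6]
P̄ = F·P·Fᵀ + Q = [4 0; 0 22]
y = z − H·x̄ = [-16]
S = H·P̄·Hᵀ + R = [203]
K = P̄·Hᵀ·S⁻¹ = [4/203; -66/203]
x' = x̄ + K·y = [-64/203, -162/203]
P' = (I − K·H)·P̄ = [796/203 264/203; 264/203 110/203]

x' = [-64/203, -162/203]
P' = [796/203 264/203; 264/203 110/203]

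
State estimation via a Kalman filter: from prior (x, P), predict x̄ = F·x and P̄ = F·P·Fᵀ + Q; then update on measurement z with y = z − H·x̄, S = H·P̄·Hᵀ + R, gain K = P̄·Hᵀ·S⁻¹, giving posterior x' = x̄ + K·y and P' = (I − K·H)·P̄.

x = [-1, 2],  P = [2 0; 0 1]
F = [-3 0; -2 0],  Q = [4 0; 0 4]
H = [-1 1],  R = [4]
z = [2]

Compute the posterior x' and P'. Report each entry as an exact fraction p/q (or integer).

x' = [6/7, 2]
P' = [104/7 12; 12 12]

x̄ = F·x = [3, 2]
P̄ = F·P·Fᵀ + Q = [22 12; 12 12]
y = z − H·x̄ = [3]
S = H·P̄·Hᵀ + R = [14]
K = P̄·Hᵀ·S⁻¹ = [-5/7; 0]
x' = x̄ + K·y = [6/7, 2]
P' = (I − K·H)·P̄ = [104/7 12; 12 12]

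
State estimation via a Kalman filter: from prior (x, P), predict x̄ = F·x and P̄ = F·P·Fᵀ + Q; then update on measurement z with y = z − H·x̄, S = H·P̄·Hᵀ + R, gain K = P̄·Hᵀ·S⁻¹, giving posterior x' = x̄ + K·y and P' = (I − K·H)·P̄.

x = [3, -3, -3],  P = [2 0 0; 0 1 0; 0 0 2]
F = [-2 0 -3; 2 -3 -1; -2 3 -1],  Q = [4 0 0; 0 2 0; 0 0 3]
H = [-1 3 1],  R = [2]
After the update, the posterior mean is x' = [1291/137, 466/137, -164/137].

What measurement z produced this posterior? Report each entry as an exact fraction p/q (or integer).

z = [-1]

x̄ = F·x = [3, 18, -12]
P̄ = F·P·Fᵀ + Q = [30 -2 14; -2 21 -15; 14 -15 22]
S = H·P̄·Hᵀ + R = [137]
K = P̄·Hᵀ·S⁻¹ = [-22/137; 50/137; -37/137]
x' − x̄ = [880/137, -2000/137, 1480/137] = K·y
y = (KᵀK)⁻¹·Kᵀ·(x' − x̄) = [-40]
z = y + H·x̄ = [-40] + [39] = [-1]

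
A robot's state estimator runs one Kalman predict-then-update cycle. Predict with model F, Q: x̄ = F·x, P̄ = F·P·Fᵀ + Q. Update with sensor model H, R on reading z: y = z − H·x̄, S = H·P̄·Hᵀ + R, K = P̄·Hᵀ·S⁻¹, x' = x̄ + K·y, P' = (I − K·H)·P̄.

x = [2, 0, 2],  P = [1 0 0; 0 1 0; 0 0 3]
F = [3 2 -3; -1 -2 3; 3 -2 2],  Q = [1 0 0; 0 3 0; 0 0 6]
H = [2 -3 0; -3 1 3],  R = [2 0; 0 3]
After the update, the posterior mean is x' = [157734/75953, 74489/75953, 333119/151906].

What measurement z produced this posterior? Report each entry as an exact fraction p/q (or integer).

z = [1, 1]

x̄ = F·x = [0, 4, 10]
P̄ = F·P·Fᵀ + Q = [41 -34 -13; -34 35 19; -13 19 31]
S = H·P̄·Hᵀ + R = [889 -974; -974 1238]
K = P̄·Hᵀ·S⁻¹ = [18444/75953 2486/75953; -12609/75953 1982/75953; 22160/75953 53397/151906]
x' − x̄ = [157734/75953, -229323/75953, -1185941/151906] = K·y
y = (KᵀK)⁻¹·Kᵀ·(x' − x̄) = [13, -33]
z = y + H·x̄ = [13, -33] + [-12, 34] = [1, 1]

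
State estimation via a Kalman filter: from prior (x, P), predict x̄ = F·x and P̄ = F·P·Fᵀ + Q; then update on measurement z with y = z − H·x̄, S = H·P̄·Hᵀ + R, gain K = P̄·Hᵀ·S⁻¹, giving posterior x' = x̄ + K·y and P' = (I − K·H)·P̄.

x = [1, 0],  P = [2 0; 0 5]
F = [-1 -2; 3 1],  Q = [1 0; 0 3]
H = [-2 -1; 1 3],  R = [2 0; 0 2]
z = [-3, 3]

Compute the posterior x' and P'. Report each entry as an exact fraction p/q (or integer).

x' = [2549/2246, 1447/2246]
P' = [1733/2246 -871/2246; -871/2246 881/2246]

x̄ = F·x = [-1, 3]
P̄ = F·P·Fᵀ + Q = [23 -16; -16 26]
y = z − H·x̄ = [-2, -5]
S = H·P̄·Hᵀ + R = [56 -12; -12 163]
K = P̄·Hᵀ·S⁻¹ = [-2595/4492 -220/1123; 861/4492 443/1123]
x' = x̄ + K·y = [2549/2246, 1447/2246]
P' = (I − K·H)·P̄ = [1733/2246 -871/2246; -871/2246 881/2246]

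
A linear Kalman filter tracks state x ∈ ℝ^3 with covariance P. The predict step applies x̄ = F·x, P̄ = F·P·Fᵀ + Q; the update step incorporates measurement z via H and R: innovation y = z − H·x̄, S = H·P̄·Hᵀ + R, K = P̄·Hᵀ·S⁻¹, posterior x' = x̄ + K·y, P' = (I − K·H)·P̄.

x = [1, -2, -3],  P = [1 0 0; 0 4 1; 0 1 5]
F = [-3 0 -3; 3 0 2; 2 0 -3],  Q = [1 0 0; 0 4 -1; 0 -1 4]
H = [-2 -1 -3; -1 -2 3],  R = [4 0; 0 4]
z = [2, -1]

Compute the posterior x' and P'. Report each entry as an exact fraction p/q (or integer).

x̄ = F·x = [6, -3, 11]
P̄ = F·P·Fᵀ + Q = [55 -39 39; -39 33 -25; 39 -25 53]
y = z − H·x̄ = [44, -34]
S = H·P̄·Hᵀ + R = [896 -688; -688 578]
K = P̄·Hᵀ·S⁻¹ = [-1543/5568 -61/696; -17/928 -23/116; -697/5568 101/696]
x' = x̄ + K·y = [-1491/464, 681/232, 259/464]
P' = (I − K·H)·P̄ = [21119/1392 -3407/232 -6751/1392; -3407/232 1737/116 1119/232; -6751/1392 1119/232 2495/1392]

x' = [-1491/464, 681/232, 259/464]
P' = [21119/1392 -3407/232 -6751/1392; -3407/232 1737/116 1119/232; -6751/1392 1119/232 2495/1392]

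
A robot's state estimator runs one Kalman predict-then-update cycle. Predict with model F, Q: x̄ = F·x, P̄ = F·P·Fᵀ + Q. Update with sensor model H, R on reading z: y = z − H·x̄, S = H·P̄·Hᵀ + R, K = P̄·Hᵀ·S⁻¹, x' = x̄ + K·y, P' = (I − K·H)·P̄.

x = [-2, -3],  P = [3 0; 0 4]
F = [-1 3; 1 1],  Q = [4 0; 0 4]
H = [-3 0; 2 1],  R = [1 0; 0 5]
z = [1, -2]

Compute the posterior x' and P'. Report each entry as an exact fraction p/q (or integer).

x̄ = F·x = [-7, -5]
P̄ = F·P·Fᵀ + Q = [43 9; 9 11]
y = z − H·x̄ = [-20, 17]
S = H·P̄·Hᵀ + R = [388 -285; -285 224]
K = P̄·Hᵀ·S⁻¹ = [-1821/5687 95/5687; 2217/5687 3557/5687]
x' = x̄ + K·y = [-1774/5687, -12306/5687]
P' = (I − K·H)·P̄ = [607/5687 -739/5687; -739/5687 19263/5687]

x' = [-1774/5687, -12306/5687]
P' = [607/5687 -739/5687; -739/5687 19263/5687]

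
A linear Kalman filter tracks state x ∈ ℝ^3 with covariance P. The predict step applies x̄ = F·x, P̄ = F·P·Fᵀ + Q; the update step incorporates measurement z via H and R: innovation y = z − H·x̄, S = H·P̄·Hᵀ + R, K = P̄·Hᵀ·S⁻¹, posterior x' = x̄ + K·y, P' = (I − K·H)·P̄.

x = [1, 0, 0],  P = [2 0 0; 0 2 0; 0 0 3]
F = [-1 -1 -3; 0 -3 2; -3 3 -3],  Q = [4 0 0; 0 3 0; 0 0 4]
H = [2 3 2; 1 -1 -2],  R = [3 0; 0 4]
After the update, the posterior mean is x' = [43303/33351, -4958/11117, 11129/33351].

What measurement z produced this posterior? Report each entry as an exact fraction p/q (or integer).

x̄ = F·x = [-1, 0, -3]
P̄ = F·P·Fᵀ + Q = [35 -12 27; -12 33 -36; 27 -36 67]
S = H·P̄·Hᵀ + R = [348 -75; -75 112]
K = P̄·Hᵀ·S⁻¹ = [9331/33351 1388/11117; 787/11117 3207/11117; 3635/33351 -6236/11117]
x' − x̄ = [76654/33351, -4958/11117, 111182/33351] = K·y
y = (KᵀK)⁻¹·Kᵀ·(x' − x̄) = [10, -4]
z = y + H·x̄ = [10, -4] + [-8, 5] = [2, 1]

z = [2, 1]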